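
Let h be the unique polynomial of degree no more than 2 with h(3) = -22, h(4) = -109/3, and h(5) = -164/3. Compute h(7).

-310/3

Forward differences of the values at t = 3, 4, 5:
  h  : -22  -109/3  -164/3
  Δ  : -43/3  -55/3
  Δ^2: -4
The second differences are constant, confirming degree 2.
Interpolating (Newton forward form) and evaluating at t = 7 gives h(7) = -310/3.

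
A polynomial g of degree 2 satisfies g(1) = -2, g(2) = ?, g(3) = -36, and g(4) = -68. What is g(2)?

The 3 known points determine the degree-2 polynomial uniquely.
Write g(x) = ax^2 + bx + c. Substituting each data point gives a linear system:
  a + b + c = -2
  9a + 3b + c = -36
  16a + 4b + c = -68
Solving the system yields a = -5, b = 3, c = 0.
So g(x) = -5x^2 + 3x.
Then g(2) = -14.

-14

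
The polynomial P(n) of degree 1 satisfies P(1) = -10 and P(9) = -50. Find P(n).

P(n) = -5n - 5

Write P(n) = an + b. Substituting each data point gives a linear system:
  a + b = -10
  9a + b = -50
Solving the system yields a = -5, b = -5.
So P(n) = -5n - 5.
Check: P(9) = -50. ✓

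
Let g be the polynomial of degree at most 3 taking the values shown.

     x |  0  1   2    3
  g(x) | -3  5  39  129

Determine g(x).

Write g(x) = ax^3 + bx^2 + cx + d. Substituting each data point gives a linear system:
  d = -3
  a + b + c + d = 5
  8a + 4b + 2c + d = 39
  27a + 9b + 3c + d = 129
Solving the system yields a = 5, b = -2, c = 5, d = -3.
So g(x) = 5x^3 - 2x^2 + 5x - 3.
Check: g(1) = 5. ✓

g(x) = 5x^3 - 2x^2 + 5x - 3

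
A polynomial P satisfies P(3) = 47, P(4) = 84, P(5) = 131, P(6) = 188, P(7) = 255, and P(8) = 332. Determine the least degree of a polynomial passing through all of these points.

2

Forward differences of the values at t = 3, 4, 5, 6, 7, 8:
  P  : 47  84  131  188  255  332
  Δ  : 37  47  57  67  77
  Δ^2: 10  10  10  10
  Δ^3: 0  0  0
  Δ^4: 0  0
  Δ^5: 0
The second differences are constant (10) and nonzero, while all higher differences vanish, so the minimal degree is 2.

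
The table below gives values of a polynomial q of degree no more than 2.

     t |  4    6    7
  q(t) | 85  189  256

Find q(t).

q(t) = 5t^2 + 2t - 3

Using the Lagrange interpolation formula with nodes 4, 6, 7:
  L_0(t) = (t - 6)(t - 7) / 6
  L_1(t) = (t - 4)(t - 7) / -2
  L_2(t) = (t - 4)(t - 6) / 3
Then q(t) = 85·L_0(t) + 189·L_1(t) + 256·L_2(t).
Expanding and collecting terms gives q(t) = 5t^2 + 2t - 3.
Check: q(4) = 85. ✓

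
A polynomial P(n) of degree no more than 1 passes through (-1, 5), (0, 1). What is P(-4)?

17

Using the Lagrange interpolation formula with nodes -1, 0:
  L_0(n) = n / -1
  L_1(n) = (n + 1) / 1
Then P(n) = 5·L_0(n) + 1·L_1(n).
Expanding and collecting terms gives P(n) = -4n + 1.
Evaluating at n = -4: P(-4) = 17.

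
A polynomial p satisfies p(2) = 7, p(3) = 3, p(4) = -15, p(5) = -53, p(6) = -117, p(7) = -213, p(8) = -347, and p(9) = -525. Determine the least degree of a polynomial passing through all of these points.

3

Forward differences of the values at x = 2, 3, 4, 5, 6, 7, 8, 9:
  p  : 7  3  -15  -53  -117  -213  -347  -525
  Δ  : -4  -18  -38  -64  -96  -134  -178
  Δ^2: -14  -20  -26  -32  -38  -44
  Δ^3: -6  -6  -6  -6  -6
  Δ^4: 0  0  0  0
  Δ^5: 0  0  0
  Δ^6: 0  0
  Δ^7: 0
The third differences are constant (-6) and nonzero, while all higher differences vanish, so the minimal degree is 3.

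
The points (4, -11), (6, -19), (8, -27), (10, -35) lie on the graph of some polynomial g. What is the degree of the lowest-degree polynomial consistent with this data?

1

Forward differences of the values at t = 4, 6, 8, 10:
  g  : -11  -19  -27  -35
  Δ  : -8  -8  -8
  Δ^2: 0  0
  Δ^3: 0
The first differences are constant (-8) and nonzero, while all higher differences vanish, so the minimal degree is 1.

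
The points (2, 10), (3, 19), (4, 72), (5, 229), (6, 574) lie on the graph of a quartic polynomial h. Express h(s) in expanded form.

Write h(s) = as^4 + bs^3 + cs^2 + ds + e. Substituting each data point gives a linear system:
  16a + 8b + 4c + 2d + e = 10
  81a + 27b + 9c + 3d + e = 19
  256a + 64b + 16c + 4d + e = 72
  625a + 125b + 25c + 5d + e = 229
  1296a + 216b + 36c + 6d + e = 574
Solving the system yields a = 1, b = -4, c = 3, d = 5, e = 4.
So h(s) = s^4 - 4s^3 + 3s^2 + 5s + 4.
Check: h(2) = 10. ✓

h(s) = s^4 - 4s^3 + 3s^2 + 5s + 4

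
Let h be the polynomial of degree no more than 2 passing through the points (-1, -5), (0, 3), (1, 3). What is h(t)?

Write h(t) = at^2 + bt + c. Substituting each data point gives a linear system:
  a - b + c = -5
  c = 3
  a + b + c = 3
Solving the system yields a = -4, b = 4, c = 3.
So h(t) = -4t^2 + 4t + 3.
Check: h(1) = 3. ✓

h(t) = -4t^2 + 4t + 3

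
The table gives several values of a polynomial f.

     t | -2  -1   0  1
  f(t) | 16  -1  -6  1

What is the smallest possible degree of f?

Forward differences of the values at t = -2, -1, 0, 1:
  f  : 16  -1  -6  1
  Δ  : -17  -5  7
  Δ^2: 12  12
  Δ^3: 0
The second differences are constant (12) and nonzero, while all higher differences vanish, so the minimal degree is 2.

2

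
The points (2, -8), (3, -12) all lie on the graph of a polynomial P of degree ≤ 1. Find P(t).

Using the Lagrange interpolation formula with nodes 2, 3:
  L_0(t) = (t - 3) / -1
  L_1(t) = (t - 2) / 1
Then P(t) = -8·L_0(t) - 12·L_1(t).
Expanding and collecting terms gives P(t) = -4t.
Check: P(2) = -8. ✓

P(t) = -4t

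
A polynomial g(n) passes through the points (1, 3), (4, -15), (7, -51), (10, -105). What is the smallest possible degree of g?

Forward differences of the values at n = 1, 4, 7, 10:
  g  : 3  -15  -51  -105
  Δ  : -18  -36  -54
  Δ^2: -18  -18
  Δ^3: 0
The second differences are constant (-18) and nonzero, while all higher differences vanish, so the minimal degree is 2.

2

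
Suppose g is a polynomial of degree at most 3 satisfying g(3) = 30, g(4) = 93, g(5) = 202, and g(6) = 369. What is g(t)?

Using the Lagrange interpolation formula with nodes 3, 4, 5, 6:
  L_0(t) = (t - 4)(t - 5)(t - 6) / -6
  L_1(t) = (t - 3)(t - 5)(t - 6) / 2
  L_2(t) = (t - 3)(t - 4)(t - 6) / -2
  L_3(t) = (t - 3)(t - 4)(t - 5) / 6
Then g(t) = 30·L_0(t) + 93·L_1(t) + 202·L_2(t) + 369·L_3(t).
Expanding and collecting terms gives g(t) = 2t^3 - t^2 - 4t - 3.
Check: g(6) = 369. ✓

g(t) = 2t^3 - t^2 - 4t - 3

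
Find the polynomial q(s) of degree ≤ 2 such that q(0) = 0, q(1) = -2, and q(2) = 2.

Using the Lagrange interpolation formula with nodes 0, 1, 2:
  L_0(s) = (s - 1)(s - 2) / 2
  L_1(s) = s(s - 2) / -1
  L_2(s) = s(s - 1) / 2
Then q(s) = 0·L_0(s) - 2·L_1(s) + 2·L_2(s).
Expanding and collecting terms gives q(s) = 3s² - 5s.
Check: q(0) = 0. ✓

q(s) = 3s^2 - 5s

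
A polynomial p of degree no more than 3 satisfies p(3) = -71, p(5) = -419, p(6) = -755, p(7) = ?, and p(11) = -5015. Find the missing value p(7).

-1231

The 4 known points determine the degree-3 polynomial uniquely.
Write p(u) = au^3 + bu^2 + cu + d. Substituting each data point gives a linear system:
  27a + 9b + 3c + d = -71
  125a + 25b + 5c + d = -419
  216a + 36b + 6c + d = -755
  1331a + 121b + 11c + d = -5015
Solving the system yields a = -4, b = 2, c = 6, d = 1.
So p(u) = -4u^3 + 2u^2 + 6u + 1.
Then p(7) = -1231.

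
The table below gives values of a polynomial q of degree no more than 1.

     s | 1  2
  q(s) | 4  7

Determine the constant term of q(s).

Write q(s) = as + b. Substituting each data point gives a linear system:
  a + b = 4
  2a + b = 7
Solving the system yields a = 3, b = 1.
So q(s) = 3s + 1.
The constant term is 1.

1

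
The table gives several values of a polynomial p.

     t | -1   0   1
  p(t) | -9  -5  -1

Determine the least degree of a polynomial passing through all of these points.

Forward differences of the values at t = -1, 0, 1:
  p  : -9  -5  -1
  Δ  : 4  4
  Δ^2: 0
The first differences are constant (4) and nonzero, while all higher differences vanish, so the minimal degree is 1.

1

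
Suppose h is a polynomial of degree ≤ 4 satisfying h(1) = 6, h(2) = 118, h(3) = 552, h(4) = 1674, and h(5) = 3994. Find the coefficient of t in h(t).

Write h(t) = at^4 + bt^3 + ct^2 + dt + e. Substituting each data point gives a linear system:
  a + b + c + d + e = 6
  16a + 8b + 4c + 2d + e = 118
  81a + 27b + 9c + 3d + e = 552
  256a + 64b + 16c + 4d + e = 1674
  625a + 125b + 25c + 5d + e = 3994
Solving the system yields a = 6, b = 1, c = 5, d = 0, e = -6.
So h(t) = 6t^4 + t^3 + 5t^2 - 6.
The coefficient of t is 0.

0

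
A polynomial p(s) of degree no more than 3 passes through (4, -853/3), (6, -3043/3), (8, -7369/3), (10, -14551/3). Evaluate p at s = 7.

Forward differences of the values at s = 4, 6, 8, 10:
  p  : -853/3  -3043/3  -7369/3  -14551/3
  Δ  : -730  -1442  -2394
  Δ^2: -712  -952
  Δ^3: -240
The third differences are constant, confirming degree 3.
Interpolating (Newton forward form) and evaluating at s = 7 gives p(7) = -4894/3.

-4894/3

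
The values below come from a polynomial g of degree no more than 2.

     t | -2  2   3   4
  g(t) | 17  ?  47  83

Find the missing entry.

21

The 3 known points determine the degree-2 polynomial uniquely.
Write g(t) = at^2 + bt + c. Substituting each data point gives a linear system:
  4a - 2b + c = 17
  9a + 3b + c = 47
  16a + 4b + c = 83
Solving the system yields a = 5, b = 1, c = -1.
So g(t) = 5t^2 + t - 1.
Then g(2) = 21.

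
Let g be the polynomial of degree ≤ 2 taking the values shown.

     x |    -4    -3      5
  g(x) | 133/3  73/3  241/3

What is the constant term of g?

Write g(x) = ax^2 + bx + c. Substituting each data point gives a linear system:
  16a - 4b + c = 133/3
  9a - 3b + c = 73/3
  25a + 5b + c = 241/3
Solving the system yields a = 3, b = 1, c = 1/3.
So g(x) = 3x² + x + 1/3.
The constant term is 1/3.

1/3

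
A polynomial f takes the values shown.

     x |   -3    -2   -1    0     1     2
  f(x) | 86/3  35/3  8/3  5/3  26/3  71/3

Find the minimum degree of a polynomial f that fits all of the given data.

Forward differences of the values at x = -3, -2, -1, 0, 1, 2:
  f  : 86/3  35/3  8/3  5/3  26/3  71/3
  Δ  : -17  -9  -1  7  15
  Δ^2: 8  8  8  8
  Δ^3: 0  0  0
  Δ^4: 0  0
  Δ^5: 0
The second differences are constant (8) and nonzero, while all higher differences vanish, so the minimal degree is 2.

2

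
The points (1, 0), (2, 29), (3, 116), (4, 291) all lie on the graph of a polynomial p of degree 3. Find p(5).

584

Write p(n) = an^3 + bn^2 + cn + d. Substituting each data point gives a linear system:
  a + b + c + d = 0
  8a + 4b + 2c + d = 29
  27a + 9b + 3c + d = 116
  64a + 16b + 4c + d = 291
Solving the system yields a = 5, b = -1, c = -3, d = -1.
So p(n) = 5n^3 - n^2 - 3n - 1.
Then p(5) = 584.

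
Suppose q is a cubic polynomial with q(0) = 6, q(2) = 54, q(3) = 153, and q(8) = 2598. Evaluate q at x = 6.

1110

Write q(x) = ax^3 + bx^2 + cx + d. Substituting each data point gives a linear system:
  d = 6
  8a + 4b + 2c + d = 54
  27a + 9b + 3c + d = 153
  512a + 64b + 8c + d = 2598
Solving the system yields a = 5, b = 0, c = 4, d = 6.
So q(x) = 5x^3 + 4x + 6.
Then q(6) = 1110.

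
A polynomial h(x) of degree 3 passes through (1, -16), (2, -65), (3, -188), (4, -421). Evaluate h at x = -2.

Forward differences of the values at x = 1, 2, 3, 4:
  h  : -16  -65  -188  -421
  Δ  : -49  -123  -233
  Δ^2: -74  -110
  Δ^3: -36
The third differences are constant, confirming degree 3.
Interpolating (Newton forward form) and evaluating at x = -2 gives h(-2) = 47.

47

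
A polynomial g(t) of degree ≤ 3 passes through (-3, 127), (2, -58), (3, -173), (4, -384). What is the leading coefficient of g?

Write g(t) = at^3 + bt^2 + ct + d. Substituting each data point gives a linear system:
  -27a + 9b - 3c + d = 127
  8a + 4b + 2c + d = -58
  27a + 9b + 3c + d = -173
  64a + 16b + 4c + d = -384
Solving the system yields a = -5, b = -3, c = -5, d = 4.
So g(t) = -5t^3 - 3t^2 - 5t + 4.
The leading coefficient is -5.

-5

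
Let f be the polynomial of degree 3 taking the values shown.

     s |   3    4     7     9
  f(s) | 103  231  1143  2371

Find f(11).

Write f(s) = as^3 + bs^2 + cs + d. Substituting each data point gives a linear system:
  27a + 9b + 3c + d = 103
  64a + 16b + 4c + d = 231
  343a + 49b + 7c + d = 1143
  729a + 81b + 9c + d = 2371
Solving the system yields a = 3, b = 2, c = 3, d = -5.
So f(s) = 3s³ + 2s² + 3s - 5.
Then f(11) = 4263.

4263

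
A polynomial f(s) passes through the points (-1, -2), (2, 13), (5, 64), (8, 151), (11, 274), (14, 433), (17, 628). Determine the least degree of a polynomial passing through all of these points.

Forward differences of the values at s = -1, 2, 5, 8, 11, 14, 17:
  f  : -2  13  64  151  274  433  628
  Δ  : 15  51  87  123  159  195
  Δ^2: 36  36  36  36  36
  Δ^3: 0  0  0  0
  Δ^4: 0  0  0
  Δ^5: 0  0
  Δ^6: 0
The second differences are constant (36) and nonzero, while all higher differences vanish, so the minimal degree is 2.

2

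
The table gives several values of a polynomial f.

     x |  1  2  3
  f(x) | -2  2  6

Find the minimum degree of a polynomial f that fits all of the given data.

Forward differences of the values at x = 1, 2, 3:
  f  : -2  2  6
  Δ  : 4  4
  Δ^2: 0
The first differences are constant (4) and nonzero, while all higher differences vanish, so the minimal degree is 1.

1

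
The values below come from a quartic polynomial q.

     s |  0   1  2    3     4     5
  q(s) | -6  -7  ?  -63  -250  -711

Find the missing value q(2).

-12

The 5 known points determine the degree-4 polynomial uniquely.
Write q(s) = as^4 + bs^3 + cs^2 + ds + e. Substituting each data point gives a linear system:
  e = -6
  a + b + c + d + e = -7
  81a + 27b + 9c + 3d + e = -63
  256a + 64b + 16c + 4d + e = -250
  625a + 125b + 25c + 5d + e = -711
Solving the system yields a = -2, b = 5, c = -3, d = -1, e = -6.
So q(s) = -2s^4 + 5s^3 - 3s^2 - s - 6.
Then q(2) = -12.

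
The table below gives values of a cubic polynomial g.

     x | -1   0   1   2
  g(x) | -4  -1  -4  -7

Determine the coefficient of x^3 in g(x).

Write g(x) = ax^3 + bx^2 + cx + d. Substituting each data point gives a linear system:
  -a + b - c + d = -4
  d = -1
  a + b + c + d = -4
  8a + 4b + 2c + d = -7
Solving the system yields a = 1, b = -3, c = -1, d = -1.
So g(x) = x^3 - 3x^2 - x - 1.
The leading coefficient is 1.

1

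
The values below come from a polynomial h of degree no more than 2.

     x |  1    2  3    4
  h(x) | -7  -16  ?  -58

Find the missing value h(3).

The 3 known points determine the degree-2 polynomial uniquely.
Write h(x) = ax^2 + bx + c. Substituting each data point gives a linear system:
  a + b + c = -7
  4a + 2b + c = -16
  16a + 4b + c = -58
Solving the system yields a = -4, b = 3, c = -6.
So h(x) = -4x^2 + 3x - 6.
Then h(3) = -33.

-33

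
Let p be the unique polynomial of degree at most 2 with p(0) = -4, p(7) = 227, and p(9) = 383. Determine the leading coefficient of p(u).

5

Write p(u) = au^2 + bu + c. Substituting each data point gives a linear system:
  c = -4
  49a + 7b + c = 227
  81a + 9b + c = 383
Solving the system yields a = 5, b = -2, c = -4.
So p(u) = 5u² - 2u - 4.
The leading coefficient is 5.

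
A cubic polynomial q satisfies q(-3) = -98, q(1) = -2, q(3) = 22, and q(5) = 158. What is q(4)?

Write q(u) = au^3 + bu^2 + cu + d. Substituting each data point gives a linear system:
  -27a + 9b - 3c + d = -98
  a + b + c + d = -2
  27a + 9b + 3c + d = 22
  125a + 25b + 5c + d = 158
Solving the system yields a = 2, b = -4, c = 2, d = -2.
So q(u) = 2u^3 - 4u^2 + 2u - 2.
Then q(4) = 70.

70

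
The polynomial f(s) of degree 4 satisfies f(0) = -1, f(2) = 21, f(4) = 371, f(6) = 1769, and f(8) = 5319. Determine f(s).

Write f(s) = as^4 + bs^3 + cs^2 + ds + e. Substituting each data point gives a linear system:
  e = -1
  16a + 8b + 4c + 2d + e = 21
  256a + 64b + 16c + 4d + e = 371
  1296a + 216b + 36c + 6d + e = 1769
  4096a + 512b + 64c + 8d + e = 5319
Solving the system yields a = 1, b = 3, c = -5, d = 1, e = -1.
So f(s) = s^4 + 3s^3 - 5s^2 + s - 1.
Check: f(6) = 1769. ✓

f(s) = s^4 + 3s^3 - 5s^2 + s - 1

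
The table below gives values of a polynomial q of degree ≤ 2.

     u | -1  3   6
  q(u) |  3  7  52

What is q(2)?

0

Using the Lagrange interpolation formula with nodes -1, 3, 6:
  L_0(u) = (u - 3)(u - 6) / 28
  L_1(u) = (u + 1)(u - 6) / -12
  L_2(u) = (u + 1)(u - 3) / 21
Then q(u) = 3·L_0(u) + 7·L_1(u) + 52·L_2(u).
Expanding and collecting terms gives q(u) = 2u^2 - 3u - 2.
Evaluating at u = 2: q(2) = 0.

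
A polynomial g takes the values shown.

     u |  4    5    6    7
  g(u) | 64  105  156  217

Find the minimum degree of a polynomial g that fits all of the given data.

2

Forward differences of the values at u = 4, 5, 6, 7:
  g  : 64  105  156  217
  Δ  : 41  51  61
  Δ^2: 10  10
  Δ^3: 0
The second differences are constant (10) and nonzero, while all higher differences vanish, so the minimal degree is 2.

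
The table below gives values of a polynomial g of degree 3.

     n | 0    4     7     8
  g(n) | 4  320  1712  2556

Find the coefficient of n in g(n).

Write g(n) = an^3 + bn^2 + cn + d. Substituting each data point gives a linear system:
  d = 4
  64a + 16b + 4c + d = 320
  343a + 49b + 7c + d = 1712
  512a + 64b + 8c + d = 2556
Solving the system yields a = 5, b = 0, c = -1, d = 4.
So g(n) = 5n^3 - n + 4.
The coefficient of n is -1.

-1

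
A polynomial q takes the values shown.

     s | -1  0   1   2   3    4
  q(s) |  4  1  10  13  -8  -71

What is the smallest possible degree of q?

Forward differences of the values at s = -1, 0, 1, 2, 3, 4:
  q  : 4  1  10  13  -8  -71
  Δ  : -3  9  3  -21  -63
  Δ^2: 12  -6  -24  -42
  Δ^3: -18  -18  -18
  Δ^4: 0  0
  Δ^5: 0
The third differences are constant (-18) and nonzero, while all higher differences vanish, so the minimal degree is 3.

3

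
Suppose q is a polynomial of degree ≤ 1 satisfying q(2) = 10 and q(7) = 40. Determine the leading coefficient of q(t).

Write q(t) = at + b. Substituting each data point gives a linear system:
  2a + b = 10
  7a + b = 40
Solving the system yields a = 6, b = -2.
So q(t) = 6t - 2.
The leading coefficient is 6.

6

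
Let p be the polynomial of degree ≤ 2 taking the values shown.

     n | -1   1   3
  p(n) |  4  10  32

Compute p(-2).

7

Using the Lagrange interpolation formula with nodes -1, 1, 3:
  L_0(n) = (n - 1)(n - 3) / 8
  L_1(n) = (n + 1)(n - 3) / -4
  L_2(n) = (n + 1)(n - 1) / 8
Then p(n) = 4·L_0(n) + 10·L_1(n) + 32·L_2(n).
Expanding and collecting terms gives p(n) = 2n^2 + 3n + 5.
Evaluating at n = -2: p(-2) = 7.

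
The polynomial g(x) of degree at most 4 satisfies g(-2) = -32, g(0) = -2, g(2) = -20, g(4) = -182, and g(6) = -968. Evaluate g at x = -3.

-140

Forward differences of the values at x = -2, 0, 2, 4, 6:
  g  : -32  -2  -20  -182  -968
  Δ  : 30  -18  -162  -786
  Δ^2: -48  -144  -624
  Δ^3: -96  -480
  Δ^4: -384
The fourth differences are constant, confirming degree 4.
Interpolating (Newton forward form) and evaluating at x = -3 gives g(-3) = -140.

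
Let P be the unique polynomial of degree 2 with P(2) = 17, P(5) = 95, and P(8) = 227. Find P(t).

Write P(t) = at^2 + bt + c. Substituting each data point gives a linear system:
  4a + 2b + c = 17
  25a + 5b + c = 95
  64a + 8b + c = 227
Solving the system yields a = 3, b = 5, c = -5.
So P(t) = 3t^2 + 5t - 5.
Check: P(8) = 227. ✓

P(t) = 3t^2 + 5t - 5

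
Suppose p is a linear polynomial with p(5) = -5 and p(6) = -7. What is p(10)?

Write p(t) = at + b. Substituting each data point gives a linear system:
  5a + b = -5
  6a + b = -7
Solving the system yields a = -2, b = 5.
So p(t) = -2t + 5.
Then p(10) = -15.

-15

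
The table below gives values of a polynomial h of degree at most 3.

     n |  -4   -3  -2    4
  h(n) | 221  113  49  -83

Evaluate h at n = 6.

-319

Using the Lagrange interpolation formula with nodes -4, -3, -2, 4:
  L_0(n) = (n + 3)(n + 2)(n - 4) / -16
  L_1(n) = (n + 4)(n + 2)(n - 4) / 7
  L_2(n) = (n + 4)(n + 3)(n - 4) / -12
  L_3(n) = (n + 4)(n + 3)(n + 2) / 336
Then h(n) = 221·L_0(n) + 113·L_1(n) + 49·L_2(n) - 83·L_3(n).
Expanding and collecting terms gives h(n) = -2n^3 + 4n^2 - 6n + 5.
Evaluating at n = 6: h(6) = -319.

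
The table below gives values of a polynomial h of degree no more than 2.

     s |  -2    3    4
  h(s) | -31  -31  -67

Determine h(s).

Write h(s) = as^2 + bs + c. Substituting each data point gives a linear system:
  4a - 2b + c = -31
  9a + 3b + c = -31
  16a + 4b + c = -67
Solving the system yields a = -6, b = 6, c = 5.
So h(s) = -6s² + 6s + 5.
Check: h(-2) = -31. ✓

h(s) = -6s^2 + 6s + 5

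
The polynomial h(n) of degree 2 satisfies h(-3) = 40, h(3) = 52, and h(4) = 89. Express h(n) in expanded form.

Using the Lagrange interpolation formula with nodes -3, 3, 4:
  L_0(n) = (n - 3)(n - 4) / 42
  L_1(n) = (n + 3)(n - 4) / -6
  L_2(n) = (n + 3)(n - 3) / 7
Then h(n) = 40·L_0(n) + 52·L_1(n) + 89·L_2(n).
Expanding and collecting terms gives h(n) = 5n^2 + 2n + 1.
Check: h(4) = 89. ✓

h(n) = 5n^2 + 2n + 1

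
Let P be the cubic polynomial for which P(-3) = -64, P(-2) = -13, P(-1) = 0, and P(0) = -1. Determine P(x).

Write P(x) = ax^3 + bx^2 + cx + d. Substituting each data point gives a linear system:
  -27a + 9b - 3c + d = -64
  -8a + 4b - 2c + d = -13
  -a + b - c + d = 0
  d = -1
Solving the system yields a = 4, b = 5, c = 0, d = -1.
So P(x) = 4x³ + 5x² - 1.
Check: P(-1) = 0. ✓

P(x) = 4x^3 + 5x^2 - 1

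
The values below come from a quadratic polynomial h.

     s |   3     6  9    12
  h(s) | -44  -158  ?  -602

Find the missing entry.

-344

The 3 known points determine the degree-2 polynomial uniquely.
Write h(s) = as^2 + bs + c. Substituting each data point gives a linear system:
  9a + 3b + c = -44
  36a + 6b + c = -158
  144a + 12b + c = -602
Solving the system yields a = -4, b = -2, c = -2.
So h(s) = -4s^2 - 2s - 2.
Then h(9) = -344.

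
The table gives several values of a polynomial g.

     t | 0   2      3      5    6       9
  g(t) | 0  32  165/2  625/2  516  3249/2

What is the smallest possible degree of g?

Divided differences on the nodes 0, 2, 3, 5, 6, 9:
  order 0: 0  32  165/2  625/2  516  3249/2
  order 1: 16  101/2  115  407/2  739/2
  order 2: 23/2  43/2  59/2  83/2
  order 3: 2  2  2
  order 4: 0  0
  order 5: 0
The order-3 divided differences are all 2 (nonzero) and every higher order vanishes, so the data lies on a polynomial of degree exactly 3.

3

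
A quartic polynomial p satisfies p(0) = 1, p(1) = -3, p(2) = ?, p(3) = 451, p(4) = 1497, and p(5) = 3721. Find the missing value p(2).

73

On equispaced nodes a degree-4 polynomial has vanishing fifth forward difference, so
  - p(0) + 5·p(1) - 10·p(2) + 10·p(3) - 5·p(4) + p(5) = 0.
Substituting the known values and solving for p(2):
  -10·p(2) = -730
  p(2) = 73.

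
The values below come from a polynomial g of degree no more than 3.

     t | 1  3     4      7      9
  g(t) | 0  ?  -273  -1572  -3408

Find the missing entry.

The 4 known points determine the degree-3 polynomial uniquely.
Write g(t) = at^3 + bt^2 + ct + d. Substituting each data point gives a linear system:
  a + b + c + d = 0
  64a + 16b + 4c + d = -273
  343a + 49b + 7c + d = -1572
  729a + 81b + 9c + d = -3408
Solving the system yields a = -5, b = 3, c = -1, d = 3.
So g(t) = -5t^3 + 3t^2 - t + 3.
Then g(3) = -108.

-108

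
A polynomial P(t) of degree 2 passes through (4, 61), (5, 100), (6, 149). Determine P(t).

Using the Lagrange interpolation formula with nodes 4, 5, 6:
  L_0(t) = (t - 5)(t - 6) / 2
  L_1(t) = (t - 4)(t - 6) / -1
  L_2(t) = (t - 4)(t - 5) / 2
Then P(t) = 61·L_0(t) + 100·L_1(t) + 149·L_2(t).
Expanding and collecting terms gives P(t) = 5t^2 - 6t + 5.
Check: P(4) = 61. ✓

P(t) = 5t^2 - 6t + 5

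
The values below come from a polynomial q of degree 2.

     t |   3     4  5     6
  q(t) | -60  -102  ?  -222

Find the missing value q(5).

-156

On equispaced nodes a degree-2 polynomial has vanishing third forward difference, so
  - q(3) + 3·q(4) - 3·q(5) + q(6) = 0.
Substituting the known values and solving for q(5):
  -3·q(5) = 468
  q(5) = -156.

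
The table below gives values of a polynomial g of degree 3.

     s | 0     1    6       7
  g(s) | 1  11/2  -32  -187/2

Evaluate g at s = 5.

7/2

Using the Lagrange interpolation formula with nodes 0, 1, 6, 7:
  L_0(s) = (s - 1)(s - 6)(s - 7) / -42
  L_1(s) = s(s - 6)(s - 7) / 30
  L_2(s) = s(s - 1)(s - 7) / -30
  L_3(s) = s(s - 1)(s - 6) / 42
Then g(s) = 1·L_0(s) + 11/2·L_1(s) - 32·L_2(s) - 187/2·L_3(s).
Expanding and collecting terms gives g(s) = -s^3 + 5s^2 + (1/2)s + 1.
Evaluating at s = 5: g(5) = 7/2.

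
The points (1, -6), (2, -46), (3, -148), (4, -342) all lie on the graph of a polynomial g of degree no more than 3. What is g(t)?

g(t) = -5t^3 - t^2 - 2t + 2

Using the Lagrange interpolation formula with nodes 1, 2, 3, 4:
  L_0(t) = (t - 2)(t - 3)(t - 4) / -6
  L_1(t) = (t - 1)(t - 3)(t - 4) / 2
  L_2(t) = (t - 1)(t - 2)(t - 4) / -2
  L_3(t) = (t - 1)(t - 2)(t - 3) / 6
Then g(t) = -6·L_0(t) - 46·L_1(t) - 148·L_2(t) - 342·L_3(t).
Expanding and collecting terms gives g(t) = -5t^3 - t^2 - 2t + 2.
Check: g(4) = -342. ✓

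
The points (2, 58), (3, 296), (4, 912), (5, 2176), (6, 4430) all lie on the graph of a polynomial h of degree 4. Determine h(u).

Write h(u) = au^4 + bu^3 + cu^2 + du + e. Substituting each data point gives a linear system:
  16a + 8b + 4c + 2d + e = 58
  81a + 27b + 9c + 3d + e = 296
  256a + 64b + 16c + 4d + e = 912
  625a + 125b + 25c + 5d + e = 2176
  1296a + 216b + 36c + 6d + e = 4430
Solving the system yields a = 3, b = 3, c = -3, d = 1, e = -4.
So h(u) = 3u^4 + 3u^3 - 3u^2 + u - 4.
Check: h(4) = 912. ✓

h(u) = 3u^4 + 3u^3 - 3u^2 + u - 4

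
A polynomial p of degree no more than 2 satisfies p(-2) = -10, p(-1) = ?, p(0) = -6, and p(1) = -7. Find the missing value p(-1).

The 3 known points determine the degree-2 polynomial uniquely.
Write p(x) = ax^2 + bx + c. Substituting each data point gives a linear system:
  4a - 2b + c = -10
  c = -6
  a + b + c = -7
Solving the system yields a = -1, b = 0, c = -6.
So p(x) = -x² - 6.
Then p(-1) = -7.

-7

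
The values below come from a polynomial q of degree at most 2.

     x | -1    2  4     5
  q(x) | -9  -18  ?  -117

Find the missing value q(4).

The 3 known points determine the degree-2 polynomial uniquely.
Write q(x) = ax^2 + bx + c. Substituting each data point gives a linear system:
  a - b + c = -9
  4a + 2b + c = -18
  25a + 5b + c = -117
Solving the system yields a = -5, b = 2, c = -2.
So q(x) = -5x^2 + 2x - 2.
Then q(4) = -74.

-74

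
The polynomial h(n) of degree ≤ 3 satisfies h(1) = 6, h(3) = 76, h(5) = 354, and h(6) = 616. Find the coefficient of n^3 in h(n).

Write h(n) = an^3 + bn^2 + cn + d. Substituting each data point gives a linear system:
  a + b + c + d = 6
  27a + 9b + 3c + d = 76
  125a + 25b + 5c + d = 354
  216a + 36b + 6c + d = 616
Solving the system yields a = 3, b = -1, c = 0, d = 4.
So h(n) = 3n³ - n² + 4.
The leading coefficient is 3.

3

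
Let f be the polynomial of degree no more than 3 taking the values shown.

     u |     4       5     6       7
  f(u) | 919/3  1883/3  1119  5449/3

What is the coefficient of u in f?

Write f(u) = au^3 + bu^2 + cu + d. Substituting each data point gives a linear system:
  64a + 16b + 4c + d = 919/3
  125a + 25b + 5c + d = 1883/3
  216a + 36b + 6c + d = 1119
  343a + 49b + 7c + d = 5449/3
Solving the system yields a = 6, b = -5, c = 1/3, d = 1.
So f(u) = 6u^3 - 5u^2 + (1/3)u + 1.
The coefficient of u is 1/3.

1/3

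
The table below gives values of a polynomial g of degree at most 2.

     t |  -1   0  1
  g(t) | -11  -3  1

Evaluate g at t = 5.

-23

Write g(t) = at^2 + bt + c. Substituting each data point gives a linear system:
  a - b + c = -11
  c = -3
  a + b + c = 1
Solving the system yields a = -2, b = 6, c = -3.
So g(t) = -2t^2 + 6t - 3.
Then g(5) = -23.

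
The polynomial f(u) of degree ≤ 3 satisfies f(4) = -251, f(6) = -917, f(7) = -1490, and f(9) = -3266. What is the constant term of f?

1

Write f(u) = au^3 + bu^2 + cu + d. Substituting each data point gives a linear system:
  64a + 16b + 4c + d = -251
  216a + 36b + 6c + d = -917
  343a + 49b + 7c + d = -1490
  729a + 81b + 9c + d = -3266
Solving the system yields a = -5, b = 5, c = -3, d = 1.
So f(u) = -5u^3 + 5u^2 - 3u + 1.
The constant term is 1.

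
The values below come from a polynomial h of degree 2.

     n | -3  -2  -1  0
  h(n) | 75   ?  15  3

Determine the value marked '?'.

The 3 known points determine the degree-2 polynomial uniquely.
Write h(n) = an^2 + bn + c. Substituting each data point gives a linear system:
  9a - 3b + c = 75
  a - b + c = 15
  c = 3
Solving the system yields a = 6, b = -6, c = 3.
So h(n) = 6n^2 - 6n + 3.
Then h(-2) = 39.

39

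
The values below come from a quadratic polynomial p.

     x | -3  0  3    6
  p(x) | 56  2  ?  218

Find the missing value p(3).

56

On equispaced nodes a degree-2 polynomial has vanishing third forward difference, so
  - p(-3) + 3·p(0) - 3·p(3) + p(6) = 0.
Substituting the known values and solving for p(3):
  -3·p(3) = -168
  p(3) = 56.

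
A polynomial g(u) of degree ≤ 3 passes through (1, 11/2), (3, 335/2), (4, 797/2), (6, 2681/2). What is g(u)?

g(u) = 6u^3 + 2u^2 - 5u + 5/2

Write g(u) = au^3 + bu^2 + cu + d. Substituting each data point gives a linear system:
  a + b + c + d = 11/2
  27a + 9b + 3c + d = 335/2
  64a + 16b + 4c + d = 797/2
  216a + 36b + 6c + d = 2681/2
Solving the system yields a = 6, b = 2, c = -5, d = 5/2.
So g(u) = 6u^3 + 2u^2 - 5u + 5/2.
Check: g(6) = 2681/2. ✓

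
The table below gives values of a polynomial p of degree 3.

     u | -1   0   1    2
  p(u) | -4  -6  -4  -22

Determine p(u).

p(u) = -4u^3 + 2u^2 + 4u - 6

Write p(u) = au^3 + bu^2 + cu + d. Substituting each data point gives a linear system:
  -a + b - c + d = -4
  d = -6
  a + b + c + d = -4
  8a + 4b + 2c + d = -22
Solving the system yields a = -4, b = 2, c = 4, d = -6.
So p(u) = -4u³ + 2u² + 4u - 6.
Check: p(0) = -6. ✓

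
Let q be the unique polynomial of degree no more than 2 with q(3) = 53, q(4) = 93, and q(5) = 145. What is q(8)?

Using the Lagrange interpolation formula with nodes 3, 4, 5:
  L_0(n) = (n - 4)(n - 5) / 2
  L_1(n) = (n - 3)(n - 5) / -1
  L_2(n) = (n - 3)(n - 4) / 2
Then q(n) = 53·L_0(n) + 93·L_1(n) + 145·L_2(n).
Expanding and collecting terms gives q(n) = 6n² - 2n + 5.
Evaluating at n = 8: q(8) = 373.

373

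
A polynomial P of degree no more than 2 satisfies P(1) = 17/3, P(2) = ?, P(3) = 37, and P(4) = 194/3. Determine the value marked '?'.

On equispaced nodes a degree-2 polynomial has vanishing third forward difference, so
  - P(1) + 3·P(2) - 3·P(3) + P(4) = 0.
Substituting the known values and solving for P(2):
  3·P(2) = 52
  P(2) = 52/3.

52/3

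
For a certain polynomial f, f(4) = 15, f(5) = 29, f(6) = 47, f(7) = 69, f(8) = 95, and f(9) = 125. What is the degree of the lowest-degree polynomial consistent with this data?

2

Forward differences of the values at n = 4, 5, 6, 7, 8, 9:
  f  : 15  29  47  69  95  125
  Δ  : 14  18  22  26  30
  Δ^2: 4  4  4  4
  Δ^3: 0  0  0
  Δ^4: 0  0
  Δ^5: 0
The second differences are constant (4) and nonzero, while all higher differences vanish, so the minimal degree is 2.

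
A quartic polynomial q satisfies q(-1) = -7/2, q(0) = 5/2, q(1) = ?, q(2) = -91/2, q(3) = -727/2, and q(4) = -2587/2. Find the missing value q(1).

17/2

The 5 known points determine the degree-4 polynomial uniquely.
Write q(s) = as^4 + bs^3 + cs^2 + ds + e. Substituting each data point gives a linear system:
  a - b + c - d + e = -7/2
  e = 5/2
  16a + 8b + 4c + 2d + e = -91/2
  81a + 27b + 9c + 3d + e = -727/2
  256a + 64b + 16c + 4d + e = -2587/2
Solving the system yields a = -6, b = 2, c = 6, d = 4, e = 5/2.
So q(s) = -6s⁴ + 2s³ + 6s² + 4s + 5/2.
Then q(1) = 17/2.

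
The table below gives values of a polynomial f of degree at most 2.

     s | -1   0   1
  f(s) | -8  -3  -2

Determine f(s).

Using the Lagrange interpolation formula with nodes -1, 0, 1:
  L_0(s) = s(s - 1) / 2
  L_1(s) = (s + 1)(s - 1) / -1
  L_2(s) = (s + 1)s / 2
Then f(s) = -8·L_0(s) - 3·L_1(s) - 2·L_2(s).
Expanding and collecting terms gives f(s) = -2s^2 + 3s - 3.
Check: f(-1) = -8. ✓

f(s) = -2s^2 + 3s - 3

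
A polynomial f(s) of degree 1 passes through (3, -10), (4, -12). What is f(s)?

f(s) = -2s - 4

Using the Lagrange interpolation formula with nodes 3, 4:
  L_0(s) = (s - 4) / -1
  L_1(s) = (s - 3) / 1
Then f(s) = -10·L_0(s) - 12·L_1(s).
Expanding and collecting terms gives f(s) = -2s - 4.
Check: f(3) = -10. ✓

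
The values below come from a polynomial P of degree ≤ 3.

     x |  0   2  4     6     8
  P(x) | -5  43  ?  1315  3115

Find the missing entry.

On equispaced nodes a degree-3 polynomial has vanishing fourth forward difference, so
  P(0) - 4·P(2) + 6·P(4) - 4·P(6) + P(8) = 0.
Substituting the known values and solving for P(4):
  6·P(4) = 2322
  P(4) = 387.

387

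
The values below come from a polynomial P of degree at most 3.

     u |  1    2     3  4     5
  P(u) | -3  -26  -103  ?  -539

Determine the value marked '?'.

On equispaced nodes a degree-3 polynomial has vanishing fourth forward difference, so
  P(1) - 4·P(2) + 6·P(3) - 4·P(4) + P(5) = 0.
Substituting the known values and solving for P(4):
  -4·P(4) = 1056
  P(4) = -264.

-264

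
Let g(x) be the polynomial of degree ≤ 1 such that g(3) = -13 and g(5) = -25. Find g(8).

-43

Using the Lagrange interpolation formula with nodes 3, 5:
  L_0(x) = (x - 5) / -2
  L_1(x) = (x - 3) / 2
Then g(x) = -13·L_0(x) - 25·L_1(x).
Expanding and collecting terms gives g(x) = -6x + 5.
Evaluating at x = 8: g(8) = -43.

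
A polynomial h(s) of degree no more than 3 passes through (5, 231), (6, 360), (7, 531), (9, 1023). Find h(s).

h(s) = s^3 + 3s^2 + 5s + 6

Write h(s) = as^3 + bs^2 + cs + d. Substituting each data point gives a linear system:
  125a + 25b + 5c + d = 231
  216a + 36b + 6c + d = 360
  343a + 49b + 7c + d = 531
  729a + 81b + 9c + d = 1023
Solving the system yields a = 1, b = 3, c = 5, d = 6.
So h(s) = s^3 + 3s^2 + 5s + 6.
Check: h(7) = 531. ✓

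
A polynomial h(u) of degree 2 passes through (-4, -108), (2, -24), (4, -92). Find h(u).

h(u) = -6u^2 + 2u - 4

Write h(u) = au^2 + bu + c. Substituting each data point gives a linear system:
  16a - 4b + c = -108
  4a + 2b + c = -24
  16a + 4b + c = -92
Solving the system yields a = -6, b = 2, c = -4.
So h(u) = -6u² + 2u - 4.
Check: h(4) = -92. ✓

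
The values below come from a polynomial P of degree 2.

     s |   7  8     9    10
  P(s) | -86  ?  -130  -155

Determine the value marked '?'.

The 3 known points determine the degree-2 polynomial uniquely.
Write P(s) = as^2 + bs + c. Substituting each data point gives a linear system:
  49a + 7b + c = -86
  81a + 9b + c = -130
  100a + 10b + c = -155
Solving the system yields a = -1, b = -6, c = 5.
So P(s) = -s² - 6s + 5.
Then P(8) = -107.

-107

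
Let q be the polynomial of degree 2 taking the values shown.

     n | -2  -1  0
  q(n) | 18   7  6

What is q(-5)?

111

Forward differences of the values at n = -2, -1, 0:
  q  : 18  7  6
  Δ  : -11  -1
  Δ^2: 10
The second differences are constant, confirming degree 2.
Interpolating (Newton forward form) and evaluating at n = -5 gives q(-5) = 111.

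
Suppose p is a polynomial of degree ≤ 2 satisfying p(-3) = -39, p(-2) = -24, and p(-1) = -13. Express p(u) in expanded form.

Using the Lagrange interpolation formula with nodes -3, -2, -1:
  L_0(u) = (u + 2)(u + 1) / 2
  L_1(u) = (u + 3)(u + 1) / -1
  L_2(u) = (u + 3)(u + 2) / 2
Then p(u) = -39·L_0(u) - 24·L_1(u) - 13·L_2(u).
Expanding and collecting terms gives p(u) = -2u² + 5u - 6.
Check: p(-3) = -39. ✓

p(u) = -2u^2 + 5u - 6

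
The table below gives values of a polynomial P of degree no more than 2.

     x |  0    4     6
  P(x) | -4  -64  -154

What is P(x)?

Write P(x) = ax^2 + bx + c. Substituting each data point gives a linear system:
  c = -4
  16a + 4b + c = -64
  36a + 6b + c = -154
Solving the system yields a = -5, b = 5, c = -4.
So P(x) = -5x² + 5x - 4.
Check: P(6) = -154. ✓

P(x) = -5x^2 + 5x - 4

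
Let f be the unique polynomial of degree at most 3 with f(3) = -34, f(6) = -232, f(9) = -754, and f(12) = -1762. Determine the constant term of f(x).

Write f(x) = ax^3 + bx^2 + cx + d. Substituting each data point gives a linear system:
  27a + 9b + 3c + d = -34
  216a + 36b + 6c + d = -232
  729a + 81b + 9c + d = -754
  1728a + 144b + 12c + d = -1762
Solving the system yields a = -1, b = 0, c = -3, d = 2.
So f(x) = -x³ - 3x + 2.
The constant term is 2.

2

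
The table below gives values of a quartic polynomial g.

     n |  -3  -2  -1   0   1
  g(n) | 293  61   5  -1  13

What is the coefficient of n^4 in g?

4

Write g(n) = an^4 + bn^3 + cn^2 + dn + e. Substituting each data point gives a linear system:
  81a - 27b + 9c - 3d + e = 293
  16a - 8b + 4c - 2d + e = 61
  a - b + c - d + e = 5
  e = -1
  a + b + c + d + e = 13
Solving the system yields a = 4, b = 3, c = 6, d = 1, e = -1.
So g(n) = 4n⁴ + 3n³ + 6n² + n - 1.
The leading coefficient is 4.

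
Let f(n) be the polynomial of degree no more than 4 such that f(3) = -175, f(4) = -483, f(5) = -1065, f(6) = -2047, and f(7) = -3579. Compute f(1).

Using the Lagrange interpolation formula with nodes 3, 4, 5, 6, 7:
  L_0(n) = (n - 4)(n - 5)(n - 6)(n - 7) / 24
  L_1(n) = (n - 3)(n - 5)(n - 6)(n - 7) / -6
  L_2(n) = (n - 3)(n - 4)(n - 6)(n - 7) / 4
  L_3(n) = (n - 3)(n - 4)(n - 5)(n - 7) / -6
  L_4(n) = (n - 3)(n - 4)(n - 5)(n - 6) / 24
Then f(n) = -175·L_0(n) - 483·L_1(n) - 1065·L_2(n) - 2047·L_3(n) - 3579·L_4(n).
Expanding and collecting terms gives f(n) = -n^4 - 3n^3 - 4n^2 + 6n + 5.
Evaluating at n = 1: f(1) = 3.

3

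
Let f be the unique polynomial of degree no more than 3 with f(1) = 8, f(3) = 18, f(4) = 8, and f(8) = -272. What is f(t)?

Write f(t) = at^3 + bt^2 + ct + d. Substituting each data point gives a linear system:
  a + b + c + d = 8
  27a + 9b + 3c + d = 18
  64a + 16b + 4c + d = 8
  512a + 64b + 8c + d = -272
Solving the system yields a = -1, b = 3, c = 6, d = 0.
So f(t) = -t^3 + 3t^2 + 6t.
Check: f(3) = 18. ✓

f(t) = -t^3 + 3t^2 + 6t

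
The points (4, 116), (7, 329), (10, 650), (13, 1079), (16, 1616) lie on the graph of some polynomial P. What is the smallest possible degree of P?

Forward differences of the values at u = 4, 7, 10, 13, 16:
  P  : 116  329  650  1079  1616
  Δ  : 213  321  429  537
  Δ^2: 108  108  108
  Δ^3: 0  0
  Δ^4: 0
The second differences are constant (108) and nonzero, while all higher differences vanish, so the minimal degree is 2.

2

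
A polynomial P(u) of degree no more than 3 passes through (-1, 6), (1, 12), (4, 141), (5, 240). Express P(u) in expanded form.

Using the Lagrange interpolation formula with nodes -1, 1, 4, 5:
  L_0(u) = (u - 1)(u - 4)(u - 5) / -60
  L_1(u) = (u + 1)(u - 4)(u - 5) / 24
  L_2(u) = (u + 1)(u - 1)(u - 5) / -15
  L_3(u) = (u + 1)(u - 1)(u - 4) / 24
Then P(u) = 6·L_0(u) + 12·L_1(u) + 141·L_2(u) + 240·L_3(u).
Expanding and collecting terms gives P(u) = u^3 + 4u^2 + 2u + 5.
Check: P(-1) = 6. ✓

P(u) = u^3 + 4u^2 + 2u + 5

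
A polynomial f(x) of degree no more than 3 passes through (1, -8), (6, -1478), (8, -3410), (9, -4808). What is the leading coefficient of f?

Write f(x) = ax^3 + bx^2 + cx + d. Substituting each data point gives a linear system:
  a + b + c + d = -8
  216a + 36b + 6c + d = -1478
  512a + 64b + 8c + d = -3410
  729a + 81b + 9c + d = -4808
Solving the system yields a = -6, b = -6, c = 6, d = -2.
So f(x) = -6x³ - 6x² + 6x - 2.
The leading coefficient is -6.

-6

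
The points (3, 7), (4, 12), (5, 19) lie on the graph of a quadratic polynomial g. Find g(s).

g(s) = s^2 - 2s + 4

Write g(s) = as^2 + bs + c. Substituting each data point gives a linear system:
  9a + 3b + c = 7
  16a + 4b + c = 12
  25a + 5b + c = 19
Solving the system yields a = 1, b = -2, c = 4.
So g(s) = s^2 - 2s + 4.
Check: g(4) = 12. ✓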